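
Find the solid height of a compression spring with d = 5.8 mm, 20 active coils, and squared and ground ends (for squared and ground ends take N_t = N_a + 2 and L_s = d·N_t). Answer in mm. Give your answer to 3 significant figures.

128 mm

squared and ground ends: N_t = N_a + 2 = 20 + 2 = 22
L_s = d·N_t = 5.8 × 22 = 127.6 mm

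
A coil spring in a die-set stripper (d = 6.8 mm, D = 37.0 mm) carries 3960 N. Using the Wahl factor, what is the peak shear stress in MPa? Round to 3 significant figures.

1520 MPa

Spring index C = D/d = 37.0/6.8 = 5.4412
K_W = (4C−1)/(4C−4) + 0.615/C = 20.765/17.765 + 0.1130 = 1.2819
τ₀ = 8FD/(πd³) = 8·3960·37.0/(π·6.8³) = 1.17216e+06/987.82 = 1186.6 MPa
τ_max = K·τ₀ = 1.2819 × 1186.6 = 1521.1 MPa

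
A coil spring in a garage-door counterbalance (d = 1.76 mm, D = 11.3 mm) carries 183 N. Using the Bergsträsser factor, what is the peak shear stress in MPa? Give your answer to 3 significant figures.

1180 MPa

Spring index C = D/d = 11.3/1.76 = 6.4205
K_B = (4C+2)/(4C−3) = 27.682/22.682 = 1.2204
τ₀ = 8FD/(πd³) = 8·183·11.3/(π·1.76³) = 16543.2/17.127 = 965.9 MPa
τ_max = K·τ₀ = 1.2204 × 965.9 = 1178.8 MPa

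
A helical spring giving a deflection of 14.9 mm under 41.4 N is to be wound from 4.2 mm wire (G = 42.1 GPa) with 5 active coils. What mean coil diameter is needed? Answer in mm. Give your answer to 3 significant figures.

49.0 mm

Required rate k = F/δ = 41.4/14.9 = 2.7785 N/mm
D = (Gd⁴/(8N_a·k))^(1/3) = (42.1×10³·4.2⁴/(8·5·2.7785))^(1/3)
  = (117871)^(1/3) = 49.0307 mm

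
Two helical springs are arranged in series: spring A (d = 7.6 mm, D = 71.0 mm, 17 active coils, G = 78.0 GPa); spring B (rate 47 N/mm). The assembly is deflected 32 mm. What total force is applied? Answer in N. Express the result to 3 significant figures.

k_A = Gd⁴/(8D³N_a) = (78.0×10³)(7.6⁴)/(8·71.0³·17) = 5.3461 N/mm
Series: 1/k_eq = 1/5.3461 + 1/47 = 0.20833; k_eq = 4.8001 N/mm
F = k_eq·δ = 4.8001·32 = 153.6 N

154 N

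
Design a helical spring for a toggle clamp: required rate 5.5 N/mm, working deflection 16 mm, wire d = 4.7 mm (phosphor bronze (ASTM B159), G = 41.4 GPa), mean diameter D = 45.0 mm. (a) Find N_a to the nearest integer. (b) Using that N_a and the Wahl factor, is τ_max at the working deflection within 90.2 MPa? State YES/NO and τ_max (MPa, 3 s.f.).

(a) 5 coils; (b) NO, τ_max = 113 MPa

N_a = Gd⁴/(8D³k) = (41.4×10³)(4.7⁴)/(8·45.0³·5.5) = 5.039 → N_a = 5
Actual rate k = Gd⁴/(8D³·5) = 5.5424 N/mm
Working load F = kδ = 5.5424·16 = 88.678 N
C = 45.0/4.7 = 9.5745; K_W = (4C−1)/(4C−4)+0.615/C = 1.1517
τ_max = K_W·8FD/(πd³) = 1.1517·97.875 = 112.72 MPa
τ_max > 90.2 MPa → exceeds allowable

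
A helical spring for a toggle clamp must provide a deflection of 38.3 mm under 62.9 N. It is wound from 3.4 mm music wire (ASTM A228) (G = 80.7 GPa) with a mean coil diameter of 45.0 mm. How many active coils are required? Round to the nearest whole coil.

9

Required rate k = F/δ = 62.9/38.3 = 1.6423 N/mm
N_a = Gd⁴/(8D³k) = (80.7×10³ × 3.4⁴)/(8 × 45.0³ × 1.6423)
    = 1.07842e+07 / 1.19723e+06 = 9.008 → 9 coils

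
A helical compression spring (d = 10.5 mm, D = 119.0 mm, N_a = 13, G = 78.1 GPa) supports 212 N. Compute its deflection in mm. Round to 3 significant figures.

39.1 mm

k = Gd⁴/(8D³N_a) = (78.1×10³)(10.5⁴)/(8·119.0³·13) = 5.4167 N/mm
δ = F/k = 212 / 5.4167 = 39.138 mm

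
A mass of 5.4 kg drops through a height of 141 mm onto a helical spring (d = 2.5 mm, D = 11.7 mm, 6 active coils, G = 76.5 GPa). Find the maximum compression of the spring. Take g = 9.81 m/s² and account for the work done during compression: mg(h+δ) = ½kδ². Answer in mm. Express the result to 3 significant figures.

21.0 mm

k = Gd⁴/(8D³N_a) = (76.5×10³)(2.5⁴)/(8·11.7³·6) = 38.871 N/mm
W = mg = 5.4 × 9.81 = 52.974 N
½kδ² − Wδ − Wh = 0 → δ = (W + √(W² + 2kWh))/k
δ = (52.974 + √(2806.2 + 580677))/38.871 = (52.974 + 763.86)/38.871 = 21.014 mm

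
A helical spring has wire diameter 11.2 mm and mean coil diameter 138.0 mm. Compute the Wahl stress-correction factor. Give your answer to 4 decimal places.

C = D/d = 138.0/11.2 = 12.3214
K_W = (4C−1)/(4C−4) + 0.615/C = 48.286/45.286 + 0.0499 = 1.1162

1.1162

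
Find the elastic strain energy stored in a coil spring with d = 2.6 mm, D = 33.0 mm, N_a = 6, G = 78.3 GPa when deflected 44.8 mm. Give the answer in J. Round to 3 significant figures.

k = Gd⁴/(8D³N_a) = (78.3×10³)(2.6⁴)/(8·33.0³·6) = 2.0743 N/mm
U = ½kδ² = 0.5 × 2.0743 × 44.8² = 2081.6 N·mm = 2.0816 J

2.08 J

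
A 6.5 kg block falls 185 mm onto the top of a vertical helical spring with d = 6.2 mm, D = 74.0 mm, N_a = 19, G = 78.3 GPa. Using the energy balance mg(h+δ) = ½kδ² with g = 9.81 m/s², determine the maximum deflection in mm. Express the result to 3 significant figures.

k = Gd⁴/(8D³N_a) = (78.3×10³)(6.2⁴)/(8·74.0³·19) = 1.8784 N/mm
W = mg = 6.5 × 9.81 = 63.765 N
½kδ² − Wδ − Wh = 0 → δ = (W + √(W² + 2kWh))/k
δ = (63.765 + √(4066 + 44317.4))/1.8784 = (63.765 + 219.96)/1.8784 = 151.05 mm

151 mm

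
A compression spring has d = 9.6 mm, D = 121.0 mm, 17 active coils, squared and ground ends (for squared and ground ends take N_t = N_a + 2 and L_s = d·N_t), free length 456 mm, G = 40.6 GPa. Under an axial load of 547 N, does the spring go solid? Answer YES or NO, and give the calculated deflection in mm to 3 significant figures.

k = Gd⁴/(8D³N_a) = (40.6×10³)(9.6⁴)/(8·121.0³·17) = 1.4313 N/mm
N_t = 19; L_s = 9.6·19 = 182.4 mm; δ_solid = L₀ − L_s = 456 − 182.4 = 273.6 mm
δ = F/k = 547/1.4313 = 382.18 mm
δ ≥ δ_solid → spring goes solid

YES, δ = 382 mm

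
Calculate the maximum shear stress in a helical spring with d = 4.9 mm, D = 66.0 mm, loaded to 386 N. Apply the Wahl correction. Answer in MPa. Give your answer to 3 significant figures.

Spring index C = D/d = 66.0/4.9 = 13.4694
K_W = (4C−1)/(4C−4) + 0.615/C = 52.878/49.878 + 0.0457 = 1.1058
τ₀ = 8FD/(πd³) = 8·386·66.0/(π·4.9³) = 203808/369.61 = 551.42 MPa
τ_max = K·τ₀ = 1.1058 × 551.42 = 609.76 MPa

610 MPa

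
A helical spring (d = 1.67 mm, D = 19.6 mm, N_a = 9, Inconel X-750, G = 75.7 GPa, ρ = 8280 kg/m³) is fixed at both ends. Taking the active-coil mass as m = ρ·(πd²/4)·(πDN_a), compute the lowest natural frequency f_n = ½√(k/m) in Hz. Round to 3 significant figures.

164 Hz

k = Gd⁴/(8D³N_a) = (75.7×10³)(1.67⁴)/(8·19.6³·9) = 1.0861 N/mm = 1086.1 N/m
Wire length L = πDN_a = π·19.6·9 = 554.18 mm
m = ρ·(πd²/4)·L = 8280 × 2.1904×10⁻⁶ m² × 0.55418 m = 0.010051 kg
f_n = ½√(k/m) = 0.5·√(1086.1/0.010051) = 0.5·√(1.0806e+05) = 164.36 Hz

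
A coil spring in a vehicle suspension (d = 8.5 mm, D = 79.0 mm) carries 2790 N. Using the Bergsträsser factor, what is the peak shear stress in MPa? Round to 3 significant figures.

1050 MPa

Spring index C = D/d = 79.0/8.5 = 9.2941
K_B = (4C+2)/(4C−3) = 39.176/34.176 = 1.1463
τ₀ = 8FD/(πd³) = 8·2790·79.0/(π·8.5³) = 1.76328e+06/1929.3 = 913.93 MPa
τ_max = K·τ₀ = 1.1463 × 913.93 = 1047.6 MPa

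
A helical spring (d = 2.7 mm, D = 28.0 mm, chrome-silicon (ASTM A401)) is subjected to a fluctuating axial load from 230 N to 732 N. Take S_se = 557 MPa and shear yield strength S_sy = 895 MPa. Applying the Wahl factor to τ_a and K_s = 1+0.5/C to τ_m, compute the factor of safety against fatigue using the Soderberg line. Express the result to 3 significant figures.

0.256

C = D/d = 28.0/2.7 = 10.3704; K_W = (4C−1)/(4C−4)+0.615/C = 1.1393; K_s = 1+0.5/C = 1.0482
F_a = (F_max−F_min)/2 = 251 N; F_m = (F_max+F_min)/2 = 481 N
τ_a = K_W·8F_aD/(πd³) = 1.1393 × 909.24 = 1035.9 MPa
τ_m = K_s·8F_mD/(πd³) = 1.0482 × 1742.4 = 1826.4 MPa
Soderberg: 1/n_f = τ_a/S_se + τ_m/S_sy = 1035.9/557 + 1826.4/895 = 1.85986 + 2.04070 = 3.9006
n_f = 1/3.9006 = 0.2564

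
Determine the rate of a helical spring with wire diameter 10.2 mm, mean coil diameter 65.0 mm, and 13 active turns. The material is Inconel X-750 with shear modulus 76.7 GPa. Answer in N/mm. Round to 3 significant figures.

k = Gd⁴/(8D³N_a) = (76.7×10³ × 10.2⁴) / (8 × 65.0³ × 13)
  = 8.30225e+08 / 2.8561e+07 = 29.069 N/mm

29.1 N/mm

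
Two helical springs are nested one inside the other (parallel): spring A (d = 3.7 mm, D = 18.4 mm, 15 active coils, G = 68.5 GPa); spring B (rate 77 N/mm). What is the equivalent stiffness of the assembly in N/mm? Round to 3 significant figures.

94.2 N/mm

k_A = Gd⁴/(8D³N_a) = (68.5×10³)(3.7⁴)/(8·18.4³·15) = 17.174 N/mm
Parallel: k_eq = 17.174 + 77 = 94.174 N/mm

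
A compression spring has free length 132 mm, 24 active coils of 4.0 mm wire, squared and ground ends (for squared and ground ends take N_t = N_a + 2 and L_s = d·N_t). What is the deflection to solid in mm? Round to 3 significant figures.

28.0 mm

N_t = 26; L_s = 4.0·26 = 104 mm
δ_solid = L₀ − L_s = 132 − 104 = 28 mm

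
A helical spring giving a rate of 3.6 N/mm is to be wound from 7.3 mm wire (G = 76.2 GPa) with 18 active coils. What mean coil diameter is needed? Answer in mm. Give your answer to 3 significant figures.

74.7 mm

D = (Gd⁴/(8N_a·k))^(1/3) = (76.2×10³·7.3⁴/(8·18·3.6))^(1/3)
  = (417428)^(1/3) = 74.7355 mm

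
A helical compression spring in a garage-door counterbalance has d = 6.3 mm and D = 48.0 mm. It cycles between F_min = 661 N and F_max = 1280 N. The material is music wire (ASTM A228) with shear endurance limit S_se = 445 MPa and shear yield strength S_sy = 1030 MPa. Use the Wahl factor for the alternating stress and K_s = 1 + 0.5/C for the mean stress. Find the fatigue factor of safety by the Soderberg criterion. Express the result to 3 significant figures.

C = D/d = 48.0/6.3 = 7.6190; K_W = (4C−1)/(4C−4)+0.615/C = 1.1940; K_s = 1+0.5/C = 1.0656
F_a = (F_max−F_min)/2 = 309.5 N; F_m = (F_max+F_min)/2 = 970.5 N
τ_a = K_W·8F_aD/(πd³) = 1.1940 × 151.29 = 180.65 MPa
τ_m = K_s·8F_mD/(πd³) = 1.0656 × 474.41 = 505.54 MPa
Soderberg: 1/n_f = τ_a/S_se + τ_m/S_sy = 180.65/445 + 505.54/1030 = 0.40595 + 0.49082 = 0.89677
n_f = 1/0.89677 = 1.115

1.12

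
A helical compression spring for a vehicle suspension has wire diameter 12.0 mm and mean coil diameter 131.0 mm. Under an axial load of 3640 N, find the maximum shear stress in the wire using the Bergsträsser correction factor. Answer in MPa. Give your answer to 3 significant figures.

789 MPa

Spring index C = D/d = 131.0/12.0 = 10.9167
K_B = (4C+2)/(4C−3) = 45.667/40.667 = 1.1230
τ₀ = 8FD/(πd³) = 8·3640·131.0/(π·12.0³) = 3.81472e+06/5428.7 = 702.7 MPa
τ_max = K·τ₀ = 1.1230 × 702.7 = 789.1 MPa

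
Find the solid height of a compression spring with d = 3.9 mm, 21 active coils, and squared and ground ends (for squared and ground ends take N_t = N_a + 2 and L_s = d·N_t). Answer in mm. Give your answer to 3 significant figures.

squared and ground ends: N_t = N_a + 2 = 21 + 2 = 23
L_s = d·N_t = 3.9 × 23 = 89.7 mm

89.7 mm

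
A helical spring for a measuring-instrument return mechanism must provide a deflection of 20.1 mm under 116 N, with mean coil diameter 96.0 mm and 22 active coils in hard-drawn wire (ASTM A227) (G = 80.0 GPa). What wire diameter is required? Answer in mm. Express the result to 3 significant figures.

10.3 mm

Required rate k = F/δ = 116/20.1 = 5.7711 N/mm
d = (8D³N_a·k / G)^(1/4) = (8·96.0³·22·5.7711 / (80.0×10³))^0.25
  = (11233)^0.25 = 10.2950 mm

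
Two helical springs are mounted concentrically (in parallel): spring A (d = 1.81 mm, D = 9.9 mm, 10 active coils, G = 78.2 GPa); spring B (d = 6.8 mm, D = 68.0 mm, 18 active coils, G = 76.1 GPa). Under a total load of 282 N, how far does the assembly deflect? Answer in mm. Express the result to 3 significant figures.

19.6 mm

k_A = Gd⁴/(8D³N_a) = (78.2×10³)(1.81⁴)/(8·9.9³·10) = 10.812 N/mm
k_B = Gd⁴/(8D³N_a) = (76.1×10³)(6.8⁴)/(8·68.0³·18) = 3.5936 N/mm
Parallel: k_eq = 10.812 + 3.5936 = 14.406 N/mm
δ = F/k_eq = 282/14.406 = 19.575 mm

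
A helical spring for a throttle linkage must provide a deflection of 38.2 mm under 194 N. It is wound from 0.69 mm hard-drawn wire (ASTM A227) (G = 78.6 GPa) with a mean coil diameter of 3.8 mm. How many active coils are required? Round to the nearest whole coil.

Required rate k = F/δ = 194/38.2 = 5.0785 N/mm
N_a = Gd⁴/(8D³k) = (78.6×10³ × 0.69⁴)/(8 × 3.8³ × 5.0785)
    = 17816.4 / 2229.35 = 7.992 → 8 coils

8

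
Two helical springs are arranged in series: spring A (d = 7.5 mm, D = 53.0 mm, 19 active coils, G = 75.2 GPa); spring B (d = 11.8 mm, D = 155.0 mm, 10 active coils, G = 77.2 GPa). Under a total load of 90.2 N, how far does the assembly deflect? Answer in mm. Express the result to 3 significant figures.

26.5 mm

k_A = Gd⁴/(8D³N_a) = (75.2×10³)(7.5⁴)/(8·53.0³·19) = 10.515 N/mm
k_B = Gd⁴/(8D³N_a) = (77.2×10³)(11.8⁴)/(8·155.0³·10) = 5.0241 N/mm
Series: 1/k_eq = 1/10.515 + 1/5.0241 = 0.29415; k_eq = 3.3997 N/mm
δ = F/k_eq = 90.2/3.3997 = 26.532 mm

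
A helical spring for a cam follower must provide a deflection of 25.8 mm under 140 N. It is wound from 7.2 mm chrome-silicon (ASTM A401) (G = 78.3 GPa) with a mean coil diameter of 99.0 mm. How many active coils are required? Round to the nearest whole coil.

5

Required rate k = F/δ = 140/25.8 = 5.4264 N/mm
N_a = Gd⁴/(8D³k) = (78.3×10³ × 7.2⁴)/(8 × 99.0³ × 5.4264)
    = 2.10422e+08 / 4.21215e+07 = 4.996 → 5 coils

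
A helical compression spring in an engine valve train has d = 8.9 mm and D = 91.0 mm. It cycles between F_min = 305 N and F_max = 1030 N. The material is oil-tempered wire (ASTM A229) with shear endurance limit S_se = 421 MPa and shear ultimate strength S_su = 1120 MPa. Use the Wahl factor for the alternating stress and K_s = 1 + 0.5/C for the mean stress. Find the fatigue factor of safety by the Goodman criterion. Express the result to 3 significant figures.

C = D/d = 91.0/8.9 = 10.2247; K_W = (4C−1)/(4C−4)+0.615/C = 1.1415; K_s = 1+0.5/C = 1.0489
F_a = (F_max−F_min)/2 = 362.5 N; F_m = (F_max+F_min)/2 = 667.5 N
τ_a = K_W·8F_aD/(πd³) = 1.1415 × 119.16 = 136.01 MPa
τ_m = K_s·8F_mD/(πd³) = 1.0489 × 219.41 = 230.14 MPa
Goodman: 1/n_f = τ_a/S_se + τ_m/S_su = 136.01/421 + 230.14/1120 = 0.32307 + 0.20548 = 0.52855
n_f = 1/0.52855 = 1.892

1.89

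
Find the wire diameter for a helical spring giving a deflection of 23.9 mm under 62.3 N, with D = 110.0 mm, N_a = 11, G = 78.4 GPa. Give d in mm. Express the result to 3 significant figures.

7.90 mm

Required rate k = F/δ = 62.3/23.9 = 2.6067 N/mm
d = (8D³N_a·k / G)^(1/4) = (8·110.0³·11·2.6067 / (78.4×10³))^0.25
  = (3894.3)^0.25 = 7.8997 mm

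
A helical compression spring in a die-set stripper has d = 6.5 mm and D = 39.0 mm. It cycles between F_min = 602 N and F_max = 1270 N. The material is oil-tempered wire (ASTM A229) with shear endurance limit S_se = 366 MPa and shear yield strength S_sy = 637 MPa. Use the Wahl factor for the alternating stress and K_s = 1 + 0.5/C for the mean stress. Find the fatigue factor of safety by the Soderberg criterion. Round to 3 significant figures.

C = D/d = 39.0/6.5 = 6.0000; K_W = (4C−1)/(4C−4)+0.615/C = 1.2525; K_s = 1+0.5/C = 1.0833
F_a = (F_max−F_min)/2 = 334 N; F_m = (F_max+F_min)/2 = 936 N
τ_a = K_W·8F_aD/(πd³) = 1.2525 × 120.78 = 151.28 MPa
τ_m = K_s·8F_mD/(πd³) = 1.0833 × 338.49 = 366.69 MPa
Soderberg: 1/n_f = τ_a/S_se + τ_m/S_sy = 151.28/366 + 366.69/637 = 0.41334 + 0.57566 = 0.989
n_f = 1/0.989 = 1.011

1.01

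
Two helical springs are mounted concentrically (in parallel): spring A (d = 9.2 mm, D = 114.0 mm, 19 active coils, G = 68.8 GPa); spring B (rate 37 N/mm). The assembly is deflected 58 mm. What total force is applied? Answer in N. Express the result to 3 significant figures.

k_A = Gd⁴/(8D³N_a) = (68.8×10³)(9.2⁴)/(8·114.0³·19) = 2.1887 N/mm
Parallel: k_eq = 2.1887 + 37 = 39.189 N/mm
F = k_eq·δ = 39.189·58 = 2272.9 N

2270 N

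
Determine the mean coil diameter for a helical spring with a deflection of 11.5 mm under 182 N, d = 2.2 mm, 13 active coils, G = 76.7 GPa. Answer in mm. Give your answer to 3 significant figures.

10.3 mm

Required rate k = F/δ = 182/11.5 = 15.826 N/mm
D = (Gd⁴/(8N_a·k))^(1/3) = (76.7×10³·2.2⁴/(8·13·15.826))^(1/3)
  = (1091.64)^(1/3) = 10.2966 mm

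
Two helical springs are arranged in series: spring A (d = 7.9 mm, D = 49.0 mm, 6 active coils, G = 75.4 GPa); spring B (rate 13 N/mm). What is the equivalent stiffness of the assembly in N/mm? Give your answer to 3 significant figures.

k_A = Gd⁴/(8D³N_a) = (75.4×10³)(7.9⁴)/(8·49.0³·6) = 52.006 N/mm
Series: 1/k_eq = 1/52.006 + 1/13 = 0.096152; k_eq = 10.4 N/mm

10.4 N/mm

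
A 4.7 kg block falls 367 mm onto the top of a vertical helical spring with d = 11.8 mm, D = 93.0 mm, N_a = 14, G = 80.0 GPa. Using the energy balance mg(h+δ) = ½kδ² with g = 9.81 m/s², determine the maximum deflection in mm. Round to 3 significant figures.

47.1 mm

k = Gd⁴/(8D³N_a) = (80.0×10³)(11.8⁴)/(8·93.0³·14) = 17.217 N/mm
W = mg = 4.7 × 9.81 = 46.107 N
½kδ² − Wδ − Wh = 0 → δ = (W + √(W² + 2kWh))/k
δ = (46.107 + √(2125.9 + 582658))/17.217 = (46.107 + 764.71)/17.217 = 47.095 mm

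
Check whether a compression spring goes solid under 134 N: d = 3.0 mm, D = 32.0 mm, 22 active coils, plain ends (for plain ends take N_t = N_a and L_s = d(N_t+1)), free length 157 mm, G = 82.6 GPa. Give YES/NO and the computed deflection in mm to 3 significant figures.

YES, δ = 116 mm

k = Gd⁴/(8D³N_a) = (82.6×10³)(3.0⁴)/(8·32.0³·22) = 1.1601 N/mm
N_t = 22; L_s = 3.0·23 = 69 mm; δ_solid = L₀ − L_s = 157 − 69 = 88 mm
δ = F/k = 134/1.1601 = 115.51 mm
δ ≥ δ_solid → spring goes solid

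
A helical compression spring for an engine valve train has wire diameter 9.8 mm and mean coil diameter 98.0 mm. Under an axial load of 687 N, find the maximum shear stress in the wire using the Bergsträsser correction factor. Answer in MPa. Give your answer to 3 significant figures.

Spring index C = D/d = 98.0/9.8 = 10.0000
K_B = (4C+2)/(4C−3) = 42.000/37.000 = 1.1351
τ₀ = 8FD/(πd³) = 8·687·98.0/(π·9.8³) = 538608/2956.8 = 182.16 MPa
τ_max = K·τ₀ = 1.1351 × 182.16 = 206.77 MPa

207 MPa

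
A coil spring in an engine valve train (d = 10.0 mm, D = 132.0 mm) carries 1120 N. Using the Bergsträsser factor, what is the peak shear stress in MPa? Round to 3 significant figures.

Spring index C = D/d = 132.0/10.0 = 13.2000
K_B = (4C+2)/(4C−3) = 54.800/49.800 = 1.1004
τ₀ = 8FD/(πd³) = 8·1120·132.0/(π·10.0³) = 1.18272e+06/3141.6 = 376.47 MPa
τ_max = K·τ₀ = 1.1004 × 376.47 = 414.27 MPa

414 MPa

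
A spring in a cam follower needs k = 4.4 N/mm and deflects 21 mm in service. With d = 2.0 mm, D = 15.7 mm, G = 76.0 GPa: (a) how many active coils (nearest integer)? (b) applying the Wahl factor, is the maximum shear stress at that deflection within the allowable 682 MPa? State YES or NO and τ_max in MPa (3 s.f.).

N_a = Gd⁴/(8D³k) = (76.0×10³)(2.0⁴)/(8·15.7³·4.4) = 8.927 → N_a = 9
Actual rate k = Gd⁴/(8D³·9) = 4.3642 N/mm
Working load F = kδ = 4.3642·21 = 91.648 N
C = 15.7/2.0 = 7.8500; K_W = (4C−1)/(4C−4)+0.615/C = 1.1878
τ_max = K_W·8FD/(πd³) = 1.1878·458.01 = 544.03 MPa
τ_max ≤ 682 MPa → acceptable

(a) 9 coils; (b) YES, τ_max = 544 MPa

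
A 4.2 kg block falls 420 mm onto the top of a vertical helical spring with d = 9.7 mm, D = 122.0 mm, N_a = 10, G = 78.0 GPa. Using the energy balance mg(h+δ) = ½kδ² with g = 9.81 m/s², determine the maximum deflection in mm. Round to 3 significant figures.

94.4 mm

k = Gd⁴/(8D³N_a) = (78.0×10³)(9.7⁴)/(8·122.0³·10) = 4.7535 N/mm
W = mg = 4.2 × 9.81 = 41.202 N
½kδ² − Wδ − Wh = 0 → δ = (W + √(W² + 2kWh))/k
δ = (41.202 + √(1697.6 + 164517))/4.7535 = (41.202 + 407.69)/4.7535 = 94.435 mm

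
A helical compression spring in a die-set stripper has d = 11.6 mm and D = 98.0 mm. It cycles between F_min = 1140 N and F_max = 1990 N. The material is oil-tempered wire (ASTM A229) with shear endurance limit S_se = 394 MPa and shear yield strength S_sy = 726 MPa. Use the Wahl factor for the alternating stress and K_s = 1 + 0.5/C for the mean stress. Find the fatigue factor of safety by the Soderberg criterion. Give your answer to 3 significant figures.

1.76

C = D/d = 98.0/11.6 = 8.4483; K_W = (4C−1)/(4C−4)+0.615/C = 1.1735; K_s = 1+0.5/C = 1.0592
F_a = (F_max−F_min)/2 = 425 N; F_m = (F_max+F_min)/2 = 1565 N
τ_a = K_W·8F_aD/(πd³) = 1.1735 × 67.949 = 79.737 MPa
τ_m = K_s·8F_mD/(πd³) = 1.0592 × 250.21 = 265.02 MPa
Soderberg: 1/n_f = τ_a/S_se + τ_m/S_sy = 79.737/394 + 265.02/726 = 0.20238 + 0.36504 = 0.56742
n_f = 1/0.56742 = 1.762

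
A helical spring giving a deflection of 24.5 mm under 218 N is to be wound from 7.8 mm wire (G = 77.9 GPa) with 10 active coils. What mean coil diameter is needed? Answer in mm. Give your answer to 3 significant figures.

Required rate k = F/δ = 218/24.5 = 8.898 N/mm
D = (Gd⁴/(8N_a·k))^(1/3) = (77.9×10³·7.8⁴/(8·10·8.898))^(1/3)
  = (405075)^(1/3) = 73.9909 mm

74.0 mm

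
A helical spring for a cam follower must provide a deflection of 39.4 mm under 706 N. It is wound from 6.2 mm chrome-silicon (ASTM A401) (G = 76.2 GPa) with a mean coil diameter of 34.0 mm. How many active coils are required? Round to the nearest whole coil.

Required rate k = F/δ = 706/39.4 = 17.919 N/mm
N_a = Gd⁴/(8D³k) = (76.2×10³ × 6.2⁴)/(8 × 34.0³ × 17.919)
    = 1.12596e+08 / 5.63424e+06 = 19.98 → 20 coils

20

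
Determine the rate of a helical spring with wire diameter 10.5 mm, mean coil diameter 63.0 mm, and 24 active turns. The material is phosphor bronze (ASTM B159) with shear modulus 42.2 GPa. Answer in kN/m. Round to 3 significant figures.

k = Gd⁴/(8D³N_a) = (42.2×10³ × 10.5⁴) / (8 × 63.0³ × 24)
  = 5.12944e+08 / 4.8009e+07 = 10.684 N/mm

10.7 kN/m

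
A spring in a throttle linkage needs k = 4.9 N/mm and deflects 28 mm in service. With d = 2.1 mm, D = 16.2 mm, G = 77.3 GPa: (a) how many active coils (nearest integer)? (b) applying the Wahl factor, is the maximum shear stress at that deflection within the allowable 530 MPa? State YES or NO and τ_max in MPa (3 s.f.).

(a) 9 coils; (b) NO, τ_max = 730 MPa

N_a = Gd⁴/(8D³k) = (77.3×10³)(2.1⁴)/(8·16.2³·4.9) = 9.02 → N_a = 9
Actual rate k = Gd⁴/(8D³·9) = 4.9111 N/mm
Working load F = kδ = 4.9111·28 = 137.51 N
C = 16.2/2.1 = 7.7143; K_W = (4C−1)/(4C−4)+0.615/C = 1.1914
τ_max = K_W·8FD/(πd³) = 1.1914·612.54 = 729.79 MPa
τ_max > 530 MPa → exceeds allowable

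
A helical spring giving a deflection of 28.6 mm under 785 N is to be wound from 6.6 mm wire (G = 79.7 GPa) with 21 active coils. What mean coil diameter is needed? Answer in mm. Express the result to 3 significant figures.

Required rate k = F/δ = 785/28.6 = 27.448 N/mm
D = (Gd⁴/(8N_a·k))^(1/3) = (79.7×10³·6.6⁴/(8·21·27.448))^(1/3)
  = (32796)^(1/3) = 32.0091 mm

32.0 mm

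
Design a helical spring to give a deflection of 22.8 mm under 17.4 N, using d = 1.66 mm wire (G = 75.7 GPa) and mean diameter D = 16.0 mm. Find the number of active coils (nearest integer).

23

Required rate k = F/δ = 17.4/22.8 = 0.76316 N/mm
N_a = Gd⁴/(8D³k) = (75.7×10³ × 1.66⁴)/(8 × 16.0³ × 0.76316)
    = 574815 / 25007.2 = 22.99 → 23 coils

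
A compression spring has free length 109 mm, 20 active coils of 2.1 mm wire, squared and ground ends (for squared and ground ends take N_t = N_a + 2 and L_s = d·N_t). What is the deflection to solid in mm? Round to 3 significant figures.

62.8 mm

N_t = 22; L_s = 2.1·22 = 46.2 mm
δ_solid = L₀ − L_s = 109 − 46.2 = 62.8 mm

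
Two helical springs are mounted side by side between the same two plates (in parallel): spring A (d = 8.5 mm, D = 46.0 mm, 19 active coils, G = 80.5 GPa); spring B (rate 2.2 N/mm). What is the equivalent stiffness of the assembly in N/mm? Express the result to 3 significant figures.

k_A = Gd⁴/(8D³N_a) = (80.5×10³)(8.5⁴)/(8·46.0³·19) = 28.402 N/mm
Parallel: k_eq = 28.402 + 2.2 = 30.602 N/mm

30.6 N/mm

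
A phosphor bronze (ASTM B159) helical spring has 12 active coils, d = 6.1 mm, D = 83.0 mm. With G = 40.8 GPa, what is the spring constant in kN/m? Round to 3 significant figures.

1.03 kN/m

k = Gd⁴/(8D³N_a) = (40.8×10³ × 6.1⁴) / (8 × 83.0³ × 12)
  = 5.6491e+07 / 5.48916e+07 = 1.0291 N/mm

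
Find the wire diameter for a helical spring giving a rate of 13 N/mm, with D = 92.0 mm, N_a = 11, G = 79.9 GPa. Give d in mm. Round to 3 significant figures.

d = (8D³N_a·k / G)^(1/4) = (8·92.0³·11·13 / (79.9×10³))^0.25
  = (11149)^0.25 = 10.2757 mm

10.3 mm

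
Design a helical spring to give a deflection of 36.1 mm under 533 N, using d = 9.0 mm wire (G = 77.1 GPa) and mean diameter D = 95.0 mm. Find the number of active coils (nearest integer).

Required rate k = F/δ = 533/36.1 = 14.765 N/mm
N_a = Gd⁴/(8D³k) = (77.1×10³ × 9.0⁴)/(8 × 95.0³ × 14.765)
    = 5.05853e+08 / 1.0127e+08 = 4.995 → 5 coils

5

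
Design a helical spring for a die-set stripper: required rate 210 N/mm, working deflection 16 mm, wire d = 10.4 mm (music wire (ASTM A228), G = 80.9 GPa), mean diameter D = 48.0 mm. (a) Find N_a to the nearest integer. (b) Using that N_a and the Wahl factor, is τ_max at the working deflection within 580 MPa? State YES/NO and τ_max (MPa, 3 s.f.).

(a) 5 coils; (b) YES, τ_max = 499 MPa

N_a = Gd⁴/(8D³k) = (80.9×10³)(10.4⁴)/(8·48.0³·210) = 5.094 → N_a = 5
Actual rate k = Gd⁴/(8D³·5) = 213.94 N/mm
Working load F = kδ = 213.94·16 = 3423.1 N
C = 48.0/10.4 = 4.6154; K_W = (4C−1)/(4C−4)+0.615/C = 1.3407
τ_max = K_W·8FD/(πd³) = 1.3407·371.96 = 498.69 MPa
τ_max ≤ 580 MPa → acceptable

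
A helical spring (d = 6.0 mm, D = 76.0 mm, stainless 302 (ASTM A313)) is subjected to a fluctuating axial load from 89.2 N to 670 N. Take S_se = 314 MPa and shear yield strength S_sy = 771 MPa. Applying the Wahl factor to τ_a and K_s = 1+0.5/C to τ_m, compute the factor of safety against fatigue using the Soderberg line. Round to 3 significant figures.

C = D/d = 76.0/6.0 = 12.6667; K_W = (4C−1)/(4C−4)+0.615/C = 1.1128; K_s = 1+0.5/C = 1.0395
F_a = (F_max−F_min)/2 = 290.4 N; F_m = (F_max+F_min)/2 = 379.6 N
τ_a = K_W·8F_aD/(πd³) = 1.1128 × 260.19 = 289.55 MPa
τ_m = K_s·8F_mD/(πd³) = 1.0395 × 340.12 = 353.54 MPa
Soderberg: 1/n_f = τ_a/S_se + τ_m/S_sy = 289.55/314 + 353.54/771 = 0.92214 + 0.45855 = 1.3807
n_f = 1/1.3807 = 0.7243

0.724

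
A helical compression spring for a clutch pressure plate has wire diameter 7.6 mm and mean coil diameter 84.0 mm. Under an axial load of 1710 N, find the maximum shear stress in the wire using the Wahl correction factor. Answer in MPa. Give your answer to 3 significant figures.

942 MPa

Spring index C = D/d = 84.0/7.6 = 11.0526
K_W = (4C−1)/(4C−4) + 0.615/C = 43.211/40.211 + 0.0556 = 1.1303
τ₀ = 8FD/(πd³) = 8·1710·84.0/(π·7.6³) = 1.14912e+06/1379.1 = 833.25 MPa
τ_max = K·τ₀ = 1.1303 × 833.25 = 941.78 MPa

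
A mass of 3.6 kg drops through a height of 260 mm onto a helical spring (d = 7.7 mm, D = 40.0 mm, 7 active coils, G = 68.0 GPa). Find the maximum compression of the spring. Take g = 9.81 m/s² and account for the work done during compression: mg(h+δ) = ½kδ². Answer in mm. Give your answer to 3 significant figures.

17.1 mm

k = Gd⁴/(8D³N_a) = (68.0×10³)(7.7⁴)/(8·40.0³·7) = 66.697 N/mm
W = mg = 3.6 × 9.81 = 35.316 N
½kδ² − Wδ − Wh = 0 → δ = (W + √(W² + 2kWh))/k
δ = (35.316 + √(1247.2 + 1.22484e+06))/66.697 = (35.316 + 1107.3)/66.697 = 17.131 mm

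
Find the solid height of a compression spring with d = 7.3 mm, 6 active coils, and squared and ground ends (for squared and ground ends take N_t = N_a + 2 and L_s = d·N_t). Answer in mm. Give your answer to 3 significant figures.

squared and ground ends: N_t = N_a + 2 = 6 + 2 = 8
L_s = d·N_t = 7.3 × 8 = 58.4 mm

58.4 mm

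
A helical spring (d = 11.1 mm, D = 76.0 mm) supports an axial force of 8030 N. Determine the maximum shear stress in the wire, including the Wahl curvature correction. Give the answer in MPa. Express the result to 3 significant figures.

1380 MPa

Spring index C = D/d = 76.0/11.1 = 6.8468
K_W = (4C−1)/(4C−4) + 0.615/C = 26.387/23.387 + 0.0898 = 1.2181
τ₀ = 8FD/(πd³) = 8·8030·76.0/(π·11.1³) = 4.88224e+06/4296.5 = 1136.3 MPa
τ_max = K·τ₀ = 1.2181 × 1136.3 = 1384.1 MPa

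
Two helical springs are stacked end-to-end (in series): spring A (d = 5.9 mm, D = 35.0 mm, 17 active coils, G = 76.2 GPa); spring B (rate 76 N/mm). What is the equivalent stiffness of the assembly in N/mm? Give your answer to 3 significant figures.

13.1 N/mm

k_A = Gd⁴/(8D³N_a) = (76.2×10³)(5.9⁴)/(8·35.0³·17) = 15.835 N/mm
Series: 1/k_eq = 1/15.835 + 1/76 = 0.076309; k_eq = 13.105 N/mm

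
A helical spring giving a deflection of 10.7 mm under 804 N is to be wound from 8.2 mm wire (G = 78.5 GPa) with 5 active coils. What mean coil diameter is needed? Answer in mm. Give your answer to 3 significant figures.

Required rate k = F/δ = 804/10.7 = 75.14 N/mm
D = (Gd⁴/(8N_a·k))^(1/3) = (78.5×10³·8.2⁴/(8·5·75.14))^(1/3)
  = (118084)^(1/3) = 49.0604 mm

49.1 mm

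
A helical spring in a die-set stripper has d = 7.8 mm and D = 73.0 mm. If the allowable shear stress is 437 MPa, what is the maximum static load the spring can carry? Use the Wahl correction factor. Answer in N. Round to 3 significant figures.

966 N

C = D/d = 73.0/7.8 = 9.3590
K_W = (4C−1)/(4C−4) + 0.615/C = 36.436/33.436 + 0.0657 = 1.1554
τ_max = K·8FD/(πd³) → F_max = τ_allow·πd³/(8DK)
F_max = 437·π·7.8³/(8·73.0·1.1554) = 6.515e+05/674.77 = 965.51 N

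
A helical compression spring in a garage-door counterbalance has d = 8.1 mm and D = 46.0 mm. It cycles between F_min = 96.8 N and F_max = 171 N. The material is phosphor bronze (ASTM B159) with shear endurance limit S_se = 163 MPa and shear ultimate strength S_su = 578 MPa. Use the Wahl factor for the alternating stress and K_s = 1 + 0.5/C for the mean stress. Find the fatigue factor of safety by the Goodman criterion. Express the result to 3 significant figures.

8.39

C = D/d = 46.0/8.1 = 5.6790; K_W = (4C−1)/(4C−4)+0.615/C = 1.2686; K_s = 1+0.5/C = 1.0880
F_a = (F_max−F_min)/2 = 37.1 N; F_m = (F_max+F_min)/2 = 133.9 N
τ_a = K_W·8F_aD/(πd³) = 1.2686 × 8.1774 = 10.374 MPa
τ_m = K_s·8F_mD/(πd³) = 1.0880 × 29.514 = 32.112 MPa
Goodman: 1/n_f = τ_a/S_se + τ_m/S_su = 10.374/163 + 32.112/578 = 0.06364 + 0.05556 = 0.1192
n_f = 1/0.1192 = 8.389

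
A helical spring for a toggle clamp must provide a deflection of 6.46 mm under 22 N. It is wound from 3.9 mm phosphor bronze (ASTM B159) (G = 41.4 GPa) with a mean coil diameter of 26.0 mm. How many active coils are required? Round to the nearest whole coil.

Required rate k = F/δ = 22/6.46 = 3.4056 N/mm
N_a = Gd⁴/(8D³k) = (41.4×10³ × 3.9⁴)/(8 × 26.0³ × 3.4056)
    = 9.57765e+06 / 478851 = 20 → 20 coils

20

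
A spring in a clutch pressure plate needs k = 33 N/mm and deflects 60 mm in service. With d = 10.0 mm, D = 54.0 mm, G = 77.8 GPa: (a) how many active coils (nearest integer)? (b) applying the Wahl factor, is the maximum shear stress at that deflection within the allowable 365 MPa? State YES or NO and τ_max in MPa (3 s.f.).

(a) 19 coils; (b) YES, τ_max = 344 MPa

N_a = Gd⁴/(8D³k) = (77.8×10³)(10.0⁴)/(8·54.0³·33) = 18.72 → N_a = 19
Actual rate k = Gd⁴/(8D³·19) = 32.505 N/mm
Working load F = kδ = 32.505·60 = 1950.3 N
C = 54.0/10.0 = 5.4000; K_W = (4C−1)/(4C−4)+0.615/C = 1.2843
τ_max = K_W·8FD/(πd³) = 1.2843·268.19 = 344.45 MPa
τ_max ≤ 365 MPa → acceptable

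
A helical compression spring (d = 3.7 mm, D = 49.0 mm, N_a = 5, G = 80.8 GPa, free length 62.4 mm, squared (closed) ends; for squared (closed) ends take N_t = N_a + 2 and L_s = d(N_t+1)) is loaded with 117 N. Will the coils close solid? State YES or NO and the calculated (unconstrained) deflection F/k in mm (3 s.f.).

YES, δ = 36.4 mm

k = Gd⁴/(8D³N_a) = (80.8×10³)(3.7⁴)/(8·49.0³·5) = 3.2179 N/mm
N_t = 7; L_s = 3.7·8 = 29.6 mm; δ_solid = L₀ − L_s = 62.4 − 29.6 = 32.8 mm
δ = F/k = 117/3.2179 = 36.359 mm
δ ≥ δ_solid → spring goes solid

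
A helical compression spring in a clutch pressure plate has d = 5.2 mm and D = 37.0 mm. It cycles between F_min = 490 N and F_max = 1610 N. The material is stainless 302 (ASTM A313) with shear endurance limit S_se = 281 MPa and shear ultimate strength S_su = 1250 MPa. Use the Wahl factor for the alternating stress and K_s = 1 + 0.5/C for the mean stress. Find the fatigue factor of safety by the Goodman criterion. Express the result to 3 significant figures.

0.451

C = D/d = 37.0/5.2 = 7.1154; K_W = (4C−1)/(4C−4)+0.615/C = 1.2091; K_s = 1+0.5/C = 1.0703
F_a = (F_max−F_min)/2 = 560 N; F_m = (F_max+F_min)/2 = 1050 N
τ_a = K_W·8F_aD/(πd³) = 1.2091 × 375.25 = 453.7 MPa
τ_m = K_s·8F_mD/(πd³) = 1.0703 × 703.59 = 753.03 MPa
Goodman: 1/n_f = τ_a/S_se + τ_m/S_su = 453.7/281 + 753.03/1250 = 1.61461 + 0.60243 = 2.217
n_f = 1/2.217 = 0.4511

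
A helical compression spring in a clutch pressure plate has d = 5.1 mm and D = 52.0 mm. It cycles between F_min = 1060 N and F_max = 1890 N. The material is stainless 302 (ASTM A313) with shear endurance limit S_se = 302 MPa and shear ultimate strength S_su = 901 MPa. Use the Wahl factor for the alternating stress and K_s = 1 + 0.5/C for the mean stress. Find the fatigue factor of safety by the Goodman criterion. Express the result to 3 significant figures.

C = D/d = 52.0/5.1 = 10.1961; K_W = (4C−1)/(4C−4)+0.615/C = 1.1419; K_s = 1+0.5/C = 1.0490
F_a = (F_max−F_min)/2 = 415 N; F_m = (F_max+F_min)/2 = 1475 N
τ_a = K_W·8F_aD/(πd³) = 1.1419 × 414.27 = 473.04 MPa
τ_m = K_s·8F_mD/(πd³) = 1.0490 × 1472.4 = 1544.6 MPa
Goodman: 1/n_f = τ_a/S_se + τ_m/S_su = 473.04/302 + 1544.6/901 = 1.56636 + 1.71432 = 3.2807
n_f = 1/3.2807 = 0.3048

0.305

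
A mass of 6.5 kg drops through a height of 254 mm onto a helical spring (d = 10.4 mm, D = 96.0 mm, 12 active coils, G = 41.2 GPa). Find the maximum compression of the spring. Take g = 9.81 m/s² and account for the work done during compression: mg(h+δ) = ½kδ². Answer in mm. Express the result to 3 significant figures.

k = Gd⁴/(8D³N_a) = (41.2×10³)(10.4⁴)/(8·96.0³·12) = 5.6747 N/mm
W = mg = 6.5 × 9.81 = 63.765 N
½kδ² − Wδ − Wh = 0 → δ = (W + √(W² + 2kWh))/k
δ = (63.765 + √(4066 + 183820))/5.6747 = (63.765 + 433.46)/5.6747 = 87.62 mm

87.6 mm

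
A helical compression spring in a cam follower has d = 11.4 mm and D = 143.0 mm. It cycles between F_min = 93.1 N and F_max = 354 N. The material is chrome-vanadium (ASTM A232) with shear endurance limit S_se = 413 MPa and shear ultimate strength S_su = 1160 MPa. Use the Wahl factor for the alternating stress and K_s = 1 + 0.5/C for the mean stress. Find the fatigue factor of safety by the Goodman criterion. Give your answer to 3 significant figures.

7.37

C = D/d = 143.0/11.4 = 12.5439; K_W = (4C−1)/(4C−4)+0.615/C = 1.1140; K_s = 1+0.5/C = 1.0399
F_a = (F_max−F_min)/2 = 130.45 N; F_m = (F_max+F_min)/2 = 223.55 N
τ_a = K_W·8F_aD/(πd³) = 1.1140 × 32.063 = 35.718 MPa
τ_m = K_s·8F_mD/(πd³) = 1.0399 × 54.946 = 57.136 MPa
Goodman: 1/n_f = τ_a/S_se + τ_m/S_su = 35.718/413 + 57.136/1160 = 0.08648 + 0.04926 = 0.13574
n_f = 1/0.13574 = 7.367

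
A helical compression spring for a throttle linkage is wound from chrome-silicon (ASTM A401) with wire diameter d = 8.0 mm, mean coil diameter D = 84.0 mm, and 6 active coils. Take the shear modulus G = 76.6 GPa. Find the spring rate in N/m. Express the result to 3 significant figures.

11000 N/m

k = Gd⁴/(8D³N_a) = (76.6×10³ × 8.0⁴) / (8 × 84.0³ × 6)
  = 3.13754e+08 / 2.84498e+07 = 11.028 N/mm = 11028 N/m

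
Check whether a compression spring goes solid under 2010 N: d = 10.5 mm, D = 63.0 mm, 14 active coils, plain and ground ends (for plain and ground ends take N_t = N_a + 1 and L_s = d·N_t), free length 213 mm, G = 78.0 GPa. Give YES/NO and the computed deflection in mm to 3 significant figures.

YES, δ = 59.4 mm

k = Gd⁴/(8D³N_a) = (78.0×10³)(10.5⁴)/(8·63.0³·14) = 33.854 N/mm
N_t = 15; L_s = 10.5·15 = 157.5 mm; δ_solid = L₀ − L_s = 213 − 157.5 = 55.5 mm
δ = F/k = 2010/33.854 = 59.372 mm
δ ≥ δ_solid → spring goes solid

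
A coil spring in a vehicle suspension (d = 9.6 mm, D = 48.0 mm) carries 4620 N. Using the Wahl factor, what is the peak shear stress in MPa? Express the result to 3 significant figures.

836 MPa

Spring index C = D/d = 48.0/9.6 = 5.0000
K_W = (4C−1)/(4C−4) + 0.615/C = 19.000/16.000 + 0.1230 = 1.3105
τ₀ = 8FD/(πd³) = 8·4620·48.0/(π·9.6³) = 1.77408e+06/2779.5 = 638.28 MPa
τ_max = K·τ₀ = 1.3105 × 638.28 = 836.46 MPa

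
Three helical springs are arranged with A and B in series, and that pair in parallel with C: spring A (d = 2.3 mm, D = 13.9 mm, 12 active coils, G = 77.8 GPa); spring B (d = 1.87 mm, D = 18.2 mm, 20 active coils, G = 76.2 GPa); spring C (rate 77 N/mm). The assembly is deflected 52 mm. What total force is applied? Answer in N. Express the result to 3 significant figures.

4050 N

k_A = Gd⁴/(8D³N_a) = (77.8×10³)(2.3⁴)/(8·13.9³·12) = 8.4445 N/mm
k_B = Gd⁴/(8D³N_a) = (76.2×10³)(1.87⁴)/(8·18.2³·20) = 0.96602 N/mm
Springs A,B series: k_AB = 1/(1/8.4445+1/0.96602) = 0.86686 N/mm; parallel with C: k_eq = 0.86686+77 = 77.867 N/mm
F = k_eq·δ = 77.867·52 = 4049.1 N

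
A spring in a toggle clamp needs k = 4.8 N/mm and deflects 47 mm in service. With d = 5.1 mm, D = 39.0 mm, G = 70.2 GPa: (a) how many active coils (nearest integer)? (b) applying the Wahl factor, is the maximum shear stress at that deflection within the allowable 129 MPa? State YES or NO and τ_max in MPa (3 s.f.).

(a) 21 coils; (b) NO, τ_max = 200 MPa

N_a = Gd⁴/(8D³k) = (70.2×10³)(5.1⁴)/(8·39.0³·4.8) = 20.85 → N_a = 21
Actual rate k = Gd⁴/(8D³·21) = 4.7656 N/mm
Working load F = kδ = 4.7656·47 = 223.98 N
C = 39.0/5.1 = 7.6471; K_W = (4C−1)/(4C−4)+0.615/C = 1.1933
τ_max = K_W·8FD/(πd³) = 1.1933·167.69 = 200.1 MPa
τ_max > 129 MPa → exceeds allowable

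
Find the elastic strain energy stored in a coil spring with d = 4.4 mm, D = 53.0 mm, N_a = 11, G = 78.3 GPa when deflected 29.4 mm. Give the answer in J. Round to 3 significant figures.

k = Gd⁴/(8D³N_a) = (78.3×10³)(4.4⁴)/(8·53.0³·11) = 2.2401 N/mm
U = ½kδ² = 0.5 × 2.2401 × 29.4² = 968.11 N·mm = 0.96811 J

0.968 J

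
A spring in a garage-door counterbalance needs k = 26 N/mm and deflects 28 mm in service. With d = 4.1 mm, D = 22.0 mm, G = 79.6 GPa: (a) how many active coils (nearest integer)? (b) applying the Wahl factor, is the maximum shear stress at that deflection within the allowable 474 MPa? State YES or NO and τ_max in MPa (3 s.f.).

N_a = Gd⁴/(8D³k) = (79.6×10³)(4.1⁴)/(8·22.0³·26) = 10.16 → N_a = 10
Actual rate k = Gd⁴/(8D³·10) = 26.405 N/mm
Working load F = kδ = 26.405·28 = 739.35 N
C = 22.0/4.1 = 5.3659; K_W = (4C−1)/(4C−4)+0.615/C = 1.2864
τ_max = K_W·8FD/(πd³) = 1.2864·600.98 = 773.1 MPa
τ_max > 474 MPa → exceeds allowable

(a) 10 coils; (b) NO, τ_max = 773 MPa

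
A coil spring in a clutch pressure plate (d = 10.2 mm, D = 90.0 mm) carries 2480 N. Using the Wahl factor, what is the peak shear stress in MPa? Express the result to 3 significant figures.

Spring index C = D/d = 90.0/10.2 = 8.8235
K_W = (4C−1)/(4C−4) + 0.615/C = 34.294/31.294 + 0.0697 = 1.1656
τ₀ = 8FD/(πd³) = 8·2480·90.0/(π·10.2³) = 1.7856e+06/3333.9 = 535.59 MPa
τ_max = K·τ₀ = 1.1656 × 535.59 = 624.27 MPa

624 MPa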